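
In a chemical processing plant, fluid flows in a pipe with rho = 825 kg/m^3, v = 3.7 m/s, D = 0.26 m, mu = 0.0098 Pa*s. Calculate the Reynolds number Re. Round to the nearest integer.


Re = rho * v * D / mu
Re = 825 * 3.7 * 0.26 / 0.0098
Re = 793.65 / 0.0098
Re = 80985


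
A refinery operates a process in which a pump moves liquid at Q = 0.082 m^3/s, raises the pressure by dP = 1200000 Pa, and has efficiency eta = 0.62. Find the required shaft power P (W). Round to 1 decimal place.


P = Q * dP / eta
P = 0.082 * 1200000 / 0.62
P = 98400.0 / 0.62
P = 158709.7 W


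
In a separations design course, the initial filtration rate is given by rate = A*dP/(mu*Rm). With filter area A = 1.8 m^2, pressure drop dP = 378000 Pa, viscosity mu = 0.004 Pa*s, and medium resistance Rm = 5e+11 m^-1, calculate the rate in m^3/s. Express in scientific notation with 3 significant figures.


rate = A * dP / (mu * Rm)
rate = 1.8 * 378000 / (0.004 * 5e+11)
rate = 680400.0 / 2.000e+09
rate = 3.40e-04 m^3/s


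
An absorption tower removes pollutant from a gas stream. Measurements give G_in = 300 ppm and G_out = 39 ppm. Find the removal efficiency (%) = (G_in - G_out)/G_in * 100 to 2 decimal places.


Efficiency = (G_in - G_out) / G_in * 100%
Efficiency = (300 - 39) / 300 * 100
Efficiency = 261 / 300 * 100
Efficiency = 87.00%


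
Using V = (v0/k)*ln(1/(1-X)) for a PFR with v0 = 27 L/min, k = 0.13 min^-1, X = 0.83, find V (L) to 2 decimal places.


V = (v0/k) * ln(1/(1-X))
V = (27/0.13) * ln(1/(1-0.83))
V = 207.692308 * ln(5.882353)
V = 207.692308 * 1.771957
V = 368.02 L


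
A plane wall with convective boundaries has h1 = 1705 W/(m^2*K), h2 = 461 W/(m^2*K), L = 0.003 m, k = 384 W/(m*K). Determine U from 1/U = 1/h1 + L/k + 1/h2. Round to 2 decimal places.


1/U = 1/h1 + L/k + 1/h2
1/U = 1/1705 + 0.003/384 + 1/461
1/U = 0.0005865103 + 7.8125e-06 + 0.0021691974
1/U = 0.0027635202
U = 361.86 W/(m^2*K)


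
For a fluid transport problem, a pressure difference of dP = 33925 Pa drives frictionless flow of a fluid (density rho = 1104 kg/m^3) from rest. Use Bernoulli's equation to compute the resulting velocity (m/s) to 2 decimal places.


v = sqrt(2*dP/rho)
v = sqrt(2*33925/1104)
v = sqrt(61.458333)
v = 7.84 m/s


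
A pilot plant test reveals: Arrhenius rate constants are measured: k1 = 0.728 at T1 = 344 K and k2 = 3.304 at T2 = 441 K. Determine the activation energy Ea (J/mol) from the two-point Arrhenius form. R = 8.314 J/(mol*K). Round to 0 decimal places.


Ea = R * ln(k2/k1) / (1/T1 - 1/T2)
ln(k2/k1) = ln(3.304/0.728) = 1.5125881
1/T1 - 1/T2 = 1/344 - 1/441 = 0.000639403048
Ea = 8.314 * 1.5125881 / 0.000639403048
Ea = 19668 J/mol


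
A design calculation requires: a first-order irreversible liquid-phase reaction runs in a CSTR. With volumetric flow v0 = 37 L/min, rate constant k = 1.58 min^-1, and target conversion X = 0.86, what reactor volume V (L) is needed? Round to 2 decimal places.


V = v0 * X / (k * (1 - X))
V = 37 * 0.86 / (1.58 * (1 - 0.86))
V = 31.82 / (1.58 * 0.14)
V = 31.82 / 0.2212
V = 143.85 L


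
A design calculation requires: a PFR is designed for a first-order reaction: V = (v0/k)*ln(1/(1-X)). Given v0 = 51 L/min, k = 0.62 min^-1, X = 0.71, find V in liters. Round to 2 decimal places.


V = (v0/k) * ln(1/(1-X))
V = (51/0.62) * ln(1/(1-0.71))
V = 82.258065 * ln(3.448276)
V = 82.258065 * 1.237874
V = 101.83 L


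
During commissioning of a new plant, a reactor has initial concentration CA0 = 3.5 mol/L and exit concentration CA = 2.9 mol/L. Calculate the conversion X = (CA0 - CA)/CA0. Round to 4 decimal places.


X = (CA0 - CA) / CA0
X = (3.5 - 2.9) / 3.5
X = 0.6 / 3.5
X = 0.1714


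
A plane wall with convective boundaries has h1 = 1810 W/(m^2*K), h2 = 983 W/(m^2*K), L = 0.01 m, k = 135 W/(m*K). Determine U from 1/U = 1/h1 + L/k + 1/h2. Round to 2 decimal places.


1/U = 1/h1 + L/k + 1/h2
1/U = 1/1810 + 0.01/135 + 1/983
1/U = 0.0005524862 + 7.40741e-05 + 0.001017294
1/U = 0.0016438543
U = 608.33 W/(m^2*K)


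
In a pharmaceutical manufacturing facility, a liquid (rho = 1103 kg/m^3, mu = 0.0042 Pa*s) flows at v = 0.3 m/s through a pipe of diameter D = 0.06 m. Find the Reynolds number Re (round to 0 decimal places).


Re = rho * v * D / mu
Re = 1103 * 0.3 * 0.06 / 0.0042
Re = 19.854 / 0.0042
Re = 4727


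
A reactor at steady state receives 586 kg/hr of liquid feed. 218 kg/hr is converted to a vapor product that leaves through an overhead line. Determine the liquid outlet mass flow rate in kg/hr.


Steady-state mass balance on the main outlet: F_out = F_in - F_removed
F_out = 586 - 218
F_out = 368 kg/hr


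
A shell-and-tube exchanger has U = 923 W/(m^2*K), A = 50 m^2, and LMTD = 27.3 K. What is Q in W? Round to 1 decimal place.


Q = U * A * LMTD
Q = 923 * 50 * 27.3
Q = 1259895.0 W


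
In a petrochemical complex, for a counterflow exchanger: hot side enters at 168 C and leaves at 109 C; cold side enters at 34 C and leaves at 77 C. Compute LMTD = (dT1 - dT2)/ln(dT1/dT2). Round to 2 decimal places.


dT1 = Th_in - Tc_out = 168 - 77 = 91
dT2 = Th_out - Tc_in = 109 - 34 = 75
LMTD = (dT1 - dT2) / ln(dT1/dT2)
LMTD = (91 - 75) / ln(91/75)
LMTD = 82.74 K


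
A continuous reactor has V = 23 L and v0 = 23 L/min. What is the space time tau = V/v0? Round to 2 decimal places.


tau = V / v0
tau = 23 / 23
tau = 1.00 min


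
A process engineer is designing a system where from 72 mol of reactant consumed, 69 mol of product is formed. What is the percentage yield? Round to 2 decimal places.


Yield = (moles product / moles consumed) * 100%
Yield = (69 / 72) * 100
Yield = 0.9583 * 100
Yield = 95.83%


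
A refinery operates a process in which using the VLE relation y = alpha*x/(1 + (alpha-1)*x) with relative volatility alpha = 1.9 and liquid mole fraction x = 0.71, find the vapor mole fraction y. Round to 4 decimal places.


y = alpha*x / (1 + (alpha-1)*x)
y = 1.9*0.71 / (1 + (1.9-1)*0.71)
y = 1.349 / (1 + 0.639)
y = 1.349 / 1.639
y = 0.8231


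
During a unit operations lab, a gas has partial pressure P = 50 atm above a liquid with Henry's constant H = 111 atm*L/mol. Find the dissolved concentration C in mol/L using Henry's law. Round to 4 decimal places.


C = P / H
C = 50 / 111
C = 0.4505 mol/L


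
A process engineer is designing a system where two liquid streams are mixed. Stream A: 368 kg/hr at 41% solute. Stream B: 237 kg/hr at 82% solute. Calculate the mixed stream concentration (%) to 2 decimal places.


Mass balance on solute: F1*x1 + F2*x2 = F3*x3
F3 = F1 + F2 = 368 + 237 = 605 kg/hr
x3 = (F1*x1 + F2*x2)/F3
x3 = (368*0.41 + 237*0.82) / 605
x3 = 57.06%


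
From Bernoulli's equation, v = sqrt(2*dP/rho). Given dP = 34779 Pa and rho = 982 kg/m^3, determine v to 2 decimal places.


v = sqrt(2*dP/rho)
v = sqrt(2*34779/982)
v = sqrt(70.832994)
v = 8.42 m/s


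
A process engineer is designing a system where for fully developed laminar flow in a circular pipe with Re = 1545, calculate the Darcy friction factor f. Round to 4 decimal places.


f = 64 / Re
f = 64 / 1545
f = 0.0414


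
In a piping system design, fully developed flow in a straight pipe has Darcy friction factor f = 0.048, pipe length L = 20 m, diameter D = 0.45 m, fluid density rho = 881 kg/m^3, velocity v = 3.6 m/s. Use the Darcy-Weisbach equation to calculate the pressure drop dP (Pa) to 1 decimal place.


dP = f * (L/D) * (rho*v^2/2)
dP = 0.048 * (20/0.45) * (881*3.6^2/2)
L/D = 44.44444444
rho*v^2/2 = 881*12.96/2 = 5708.88
dP = 0.048 * 44.44444444 * 5708.88
dP = 12178.9 Pa


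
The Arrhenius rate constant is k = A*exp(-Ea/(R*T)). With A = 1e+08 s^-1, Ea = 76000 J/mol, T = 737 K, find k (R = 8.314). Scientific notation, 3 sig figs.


k = A * exp(-Ea/(R*T))
k = 1e+08 * exp(-76000 / (8.314 * 737))
k = 1e+08 * exp(-12.403267)
k = 4.11e+02


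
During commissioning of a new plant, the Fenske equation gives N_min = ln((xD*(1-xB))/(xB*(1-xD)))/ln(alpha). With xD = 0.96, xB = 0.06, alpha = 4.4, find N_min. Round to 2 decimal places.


N_min = ln((xD*(1-xB))/(xB*(1-xD))) / ln(alpha)
Numerator inside ln: 0.9024 / 0.0024 = 376.0
ln(376.0) = 5.929589
ln(alpha) = ln(4.4) = 1.481605
N_min = 5.929589 / 1.481605 = 4.00


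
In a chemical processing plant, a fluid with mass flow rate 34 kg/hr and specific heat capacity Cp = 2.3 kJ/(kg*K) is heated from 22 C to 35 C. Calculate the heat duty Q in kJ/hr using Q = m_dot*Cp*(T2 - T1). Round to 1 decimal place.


Q = m_dot * Cp * (T2 - T1)
Q = 34 * 2.3 * (35 - 22)
Q = 34 * 2.3 * 13
Q = 1016.6 kJ/hr


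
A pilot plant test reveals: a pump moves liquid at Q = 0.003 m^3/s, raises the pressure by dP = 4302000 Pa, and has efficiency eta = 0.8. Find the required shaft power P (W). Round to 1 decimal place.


P = Q * dP / eta
P = 0.003 * 4302000 / 0.8
P = 12906.0 / 0.8
P = 16132.5 W


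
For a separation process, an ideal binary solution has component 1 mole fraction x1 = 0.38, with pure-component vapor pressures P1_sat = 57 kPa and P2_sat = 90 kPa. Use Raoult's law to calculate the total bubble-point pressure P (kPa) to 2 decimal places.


P = x1*P1_sat + x2*P2_sat
x2 = 1 - x1 = 1 - 0.38 = 0.62
P = 0.38*57 + 0.62*90
P = 21.66 + 55.8
P = 77.46 kPa


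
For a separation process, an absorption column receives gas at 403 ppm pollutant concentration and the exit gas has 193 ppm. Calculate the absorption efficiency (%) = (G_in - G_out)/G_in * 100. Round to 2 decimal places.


Efficiency = (G_in - G_out) / G_in * 100%
Efficiency = (403 - 193) / 403 * 100
Efficiency = 210 / 403 * 100
Efficiency = 52.11%


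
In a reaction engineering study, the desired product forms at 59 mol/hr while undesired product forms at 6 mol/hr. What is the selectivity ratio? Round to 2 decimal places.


S = desired product rate / undesired product rate
S = 59 / 6
S = 9.83


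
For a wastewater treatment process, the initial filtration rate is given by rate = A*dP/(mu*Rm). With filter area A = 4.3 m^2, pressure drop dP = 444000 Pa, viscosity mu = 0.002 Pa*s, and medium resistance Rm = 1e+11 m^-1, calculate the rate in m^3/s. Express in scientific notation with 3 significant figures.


rate = A * dP / (mu * Rm)
rate = 4.3 * 444000 / (0.002 * 1e+11)
rate = 1909200.0 / 2.000e+08
rate = 9.55e-03 m^3/s


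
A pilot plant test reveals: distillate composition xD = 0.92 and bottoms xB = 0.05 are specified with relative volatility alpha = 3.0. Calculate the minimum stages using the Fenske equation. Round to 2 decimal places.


N_min = ln((xD*(1-xB))/(xB*(1-xD))) / ln(alpha)
Numerator inside ln: 0.874 / 0.004 = 218.5
ln(218.5) = 5.386786
ln(alpha) = ln(3.0) = 1.098612
N_min = 5.386786 / 1.098612 = 4.90


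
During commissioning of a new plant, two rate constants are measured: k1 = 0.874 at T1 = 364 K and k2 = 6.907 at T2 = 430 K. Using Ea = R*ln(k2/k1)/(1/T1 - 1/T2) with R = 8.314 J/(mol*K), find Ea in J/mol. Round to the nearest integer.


Ea = R * ln(k2/k1) / (1/T1 - 1/T2)
ln(k2/k1) = ln(6.907/0.874) = 2.0672103
1/T1 - 1/T2 = 1/364 - 1/430 = 0.000421671352
Ea = 8.314 * 2.0672103 / 0.000421671352
Ea = 40759 J/mol


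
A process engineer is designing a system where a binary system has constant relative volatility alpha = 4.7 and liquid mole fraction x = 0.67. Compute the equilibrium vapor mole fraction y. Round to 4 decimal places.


y = alpha*x / (1 + (alpha-1)*x)
y = 4.7*0.67 / (1 + (4.7-1)*0.67)
y = 3.149 / (1 + 2.479)
y = 3.149 / 3.479
y = 0.9051


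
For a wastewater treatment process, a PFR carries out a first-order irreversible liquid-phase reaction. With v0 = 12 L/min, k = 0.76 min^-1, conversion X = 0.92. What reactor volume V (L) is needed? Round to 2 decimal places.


V = (v0/k) * ln(1/(1-X))
V = (12/0.76) * ln(1/(1-0.92))
V = 15.789474 * ln(12.5)
V = 15.789474 * 2.525729
V = 39.88 L


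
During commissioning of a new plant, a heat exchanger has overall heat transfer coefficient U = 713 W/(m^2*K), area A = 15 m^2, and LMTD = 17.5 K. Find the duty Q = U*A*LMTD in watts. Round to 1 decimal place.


Q = U * A * LMTD
Q = 713 * 15 * 17.5
Q = 187162.5 W


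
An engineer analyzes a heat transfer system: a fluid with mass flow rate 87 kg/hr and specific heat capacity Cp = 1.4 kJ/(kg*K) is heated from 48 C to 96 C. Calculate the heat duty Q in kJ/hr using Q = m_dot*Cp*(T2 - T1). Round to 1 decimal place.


Q = m_dot * Cp * (T2 - T1)
Q = 87 * 1.4 * (96 - 48)
Q = 87 * 1.4 * 48
Q = 5846.4 kJ/hr


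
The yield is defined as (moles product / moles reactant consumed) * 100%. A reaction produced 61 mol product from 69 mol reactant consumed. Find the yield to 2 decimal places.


Yield = (moles product / moles consumed) * 100%
Yield = (61 / 69) * 100
Yield = 0.8841 * 100
Yield = 88.41%


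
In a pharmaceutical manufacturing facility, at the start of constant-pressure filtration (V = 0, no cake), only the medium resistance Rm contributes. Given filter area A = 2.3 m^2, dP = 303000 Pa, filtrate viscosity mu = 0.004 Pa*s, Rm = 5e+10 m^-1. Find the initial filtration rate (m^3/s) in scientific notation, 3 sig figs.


rate = A * dP / (mu * Rm)
rate = 2.3 * 303000 / (0.004 * 5e+10)
rate = 696900.0 / 2.000e+08
rate = 3.48e-03 m^3/s


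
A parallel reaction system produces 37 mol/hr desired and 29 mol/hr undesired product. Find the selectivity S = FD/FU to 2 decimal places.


S = desired product rate / undesired product rate
S = 37 / 29
S = 1.28


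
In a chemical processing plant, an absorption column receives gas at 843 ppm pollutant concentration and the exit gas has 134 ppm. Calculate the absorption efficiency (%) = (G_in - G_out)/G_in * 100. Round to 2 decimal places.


Efficiency = (G_in - G_out) / G_in * 100%
Efficiency = (843 - 134) / 843 * 100
Efficiency = 709 / 843 * 100
Efficiency = 84.10%


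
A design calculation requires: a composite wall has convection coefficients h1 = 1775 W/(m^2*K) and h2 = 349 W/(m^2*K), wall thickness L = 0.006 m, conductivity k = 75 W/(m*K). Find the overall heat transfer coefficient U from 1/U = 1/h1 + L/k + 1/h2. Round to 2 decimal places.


1/U = 1/h1 + L/k + 1/h2
1/U = 1/1775 + 0.006/75 + 1/349
1/U = 0.0005633803 + 8e-05 + 0.0028653295
1/U = 0.0035087098
U = 285.01 W/(m^2*K)


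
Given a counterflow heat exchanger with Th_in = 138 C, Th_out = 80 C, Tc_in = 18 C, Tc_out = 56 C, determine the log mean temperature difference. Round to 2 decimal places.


dT1 = Th_in - Tc_out = 138 - 56 = 82
dT2 = Th_out - Tc_in = 80 - 18 = 62
LMTD = (dT1 - dT2) / ln(dT1/dT2)
LMTD = (82 - 62) / ln(82/62)
LMTD = 71.53 K


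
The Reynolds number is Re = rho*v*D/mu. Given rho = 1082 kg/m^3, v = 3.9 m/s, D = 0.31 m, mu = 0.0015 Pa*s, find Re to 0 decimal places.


Re = rho * v * D / mu
Re = 1082 * 3.9 * 0.31 / 0.0015
Re = 1308.138 / 0.0015
Re = 872092


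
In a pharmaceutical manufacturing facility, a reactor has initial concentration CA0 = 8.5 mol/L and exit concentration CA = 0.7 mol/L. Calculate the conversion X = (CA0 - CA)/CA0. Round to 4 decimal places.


X = (CA0 - CA) / CA0
X = (8.5 - 0.7) / 8.5
X = 7.8 / 8.5
X = 0.9176


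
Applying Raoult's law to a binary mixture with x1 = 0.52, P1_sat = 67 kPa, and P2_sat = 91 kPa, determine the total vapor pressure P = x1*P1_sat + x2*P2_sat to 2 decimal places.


P = x1*P1_sat + x2*P2_sat
x2 = 1 - x1 = 1 - 0.52 = 0.48
P = 0.52*67 + 0.48*91
P = 34.84 + 43.68
P = 78.52 kPa


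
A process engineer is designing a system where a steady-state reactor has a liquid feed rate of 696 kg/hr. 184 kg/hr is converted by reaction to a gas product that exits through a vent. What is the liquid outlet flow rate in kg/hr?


Steady-state mass balance on the main outlet: F_out = F_in - F_removed
F_out = 696 - 184
F_out = 512 kg/hr


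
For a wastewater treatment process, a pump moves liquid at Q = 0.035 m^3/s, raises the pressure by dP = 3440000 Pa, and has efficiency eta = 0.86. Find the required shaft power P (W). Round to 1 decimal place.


P = Q * dP / eta
P = 0.035 * 3440000 / 0.86
P = 120400.0 / 0.86
P = 140000.0 W


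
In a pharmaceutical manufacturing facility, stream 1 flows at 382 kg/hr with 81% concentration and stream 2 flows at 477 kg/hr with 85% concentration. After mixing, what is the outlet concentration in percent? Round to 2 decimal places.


Mass balance on solute: F1*x1 + F2*x2 = F3*x3
F3 = F1 + F2 = 382 + 477 = 859 kg/hr
x3 = (F1*x1 + F2*x2)/F3
x3 = (382*0.81 + 477*0.85) / 859
x3 = 83.22%


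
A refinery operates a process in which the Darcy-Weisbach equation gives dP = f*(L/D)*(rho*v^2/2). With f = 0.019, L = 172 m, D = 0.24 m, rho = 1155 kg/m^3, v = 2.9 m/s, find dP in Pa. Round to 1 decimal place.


dP = f * (L/D) * (rho*v^2/2)
dP = 0.019 * (172/0.24) * (1155*2.9^2/2)
L/D = 716.66666667
rho*v^2/2 = 1155*8.41/2 = 4856.775
dP = 0.019 * 716.66666667 * 4856.775
dP = 66133.1 Pa


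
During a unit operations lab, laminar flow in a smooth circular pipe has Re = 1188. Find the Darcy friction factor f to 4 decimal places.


f = 64 / Re
f = 64 / 1188
f = 0.0539


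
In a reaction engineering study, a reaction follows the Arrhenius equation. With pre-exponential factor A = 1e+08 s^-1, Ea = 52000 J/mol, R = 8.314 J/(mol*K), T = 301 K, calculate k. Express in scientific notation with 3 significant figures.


k = A * exp(-Ea/(R*T))
k = 1e+08 * exp(-52000 / (8.314 * 301))
k = 1e+08 * exp(-20.779105)
k = 9.46e-02


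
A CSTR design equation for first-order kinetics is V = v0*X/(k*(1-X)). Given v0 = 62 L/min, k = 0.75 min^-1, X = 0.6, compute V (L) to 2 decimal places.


V = v0 * X / (k * (1 - X))
V = 62 * 0.6 / (0.75 * (1 - 0.6))
V = 37.2 / (0.75 * 0.4)
V = 37.2 / 0.3
V = 124.00 L


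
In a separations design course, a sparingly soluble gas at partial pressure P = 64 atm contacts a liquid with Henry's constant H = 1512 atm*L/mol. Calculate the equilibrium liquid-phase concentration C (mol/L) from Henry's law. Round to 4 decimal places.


C = P / H
C = 64 / 1512
C = 0.0423 mol/L


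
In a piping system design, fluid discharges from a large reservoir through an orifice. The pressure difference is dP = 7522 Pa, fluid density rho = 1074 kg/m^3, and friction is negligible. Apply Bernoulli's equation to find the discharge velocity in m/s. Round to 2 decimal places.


v = sqrt(2*dP/rho)
v = sqrt(2*7522/1074)
v = sqrt(14.007449)
v = 3.74 m/s


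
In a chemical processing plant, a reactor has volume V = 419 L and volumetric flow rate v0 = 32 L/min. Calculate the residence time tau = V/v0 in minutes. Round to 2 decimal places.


tau = V / v0
tau = 419 / 32
tau = 13.09 min


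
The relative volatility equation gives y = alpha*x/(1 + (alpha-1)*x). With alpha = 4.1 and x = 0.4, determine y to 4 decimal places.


y = alpha*x / (1 + (alpha-1)*x)
y = 4.1*0.4 / (1 + (4.1-1)*0.4)
y = 1.64 / (1 + 1.24)
y = 1.64 / 2.24
y = 0.7321


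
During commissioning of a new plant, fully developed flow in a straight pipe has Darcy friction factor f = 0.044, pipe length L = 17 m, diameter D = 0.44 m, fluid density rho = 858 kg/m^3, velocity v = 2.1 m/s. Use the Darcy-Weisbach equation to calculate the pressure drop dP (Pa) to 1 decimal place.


dP = f * (L/D) * (rho*v^2/2)
dP = 0.044 * (17/0.44) * (858*2.1^2/2)
L/D = 38.63636364
rho*v^2/2 = 858*4.41/2 = 1891.89
dP = 0.044 * 38.63636364 * 1891.89
dP = 3216.2 Pa


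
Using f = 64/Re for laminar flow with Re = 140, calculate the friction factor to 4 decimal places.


f = 64 / Re
f = 64 / 140
f = 0.4571


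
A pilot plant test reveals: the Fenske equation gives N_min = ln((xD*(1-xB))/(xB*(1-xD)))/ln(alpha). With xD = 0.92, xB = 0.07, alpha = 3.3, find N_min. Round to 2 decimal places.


N_min = ln((xD*(1-xB))/(xB*(1-xD))) / ln(alpha)
Numerator inside ln: 0.8556 / 0.0056 = 152.785714
ln(152.785714) = 5.029036
ln(alpha) = ln(3.3) = 1.193922
N_min = 5.029036 / 1.193922 = 4.21


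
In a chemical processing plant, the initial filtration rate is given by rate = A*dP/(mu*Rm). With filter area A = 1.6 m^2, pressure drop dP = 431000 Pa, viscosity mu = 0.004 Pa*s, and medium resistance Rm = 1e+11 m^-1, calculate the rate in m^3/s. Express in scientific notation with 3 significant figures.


rate = A * dP / (mu * Rm)
rate = 1.6 * 431000 / (0.004 * 1e+11)
rate = 689600.0 / 4.000e+08
rate = 1.72e-03 m^3/s


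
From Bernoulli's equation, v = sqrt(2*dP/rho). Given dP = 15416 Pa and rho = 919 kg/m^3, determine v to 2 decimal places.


v = sqrt(2*dP/rho)
v = sqrt(2*15416/919)
v = sqrt(33.54951)
v = 5.79 m/s


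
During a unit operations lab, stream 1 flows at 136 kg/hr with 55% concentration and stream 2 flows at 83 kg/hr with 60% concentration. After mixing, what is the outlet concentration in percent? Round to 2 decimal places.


Mass balance on solute: F1*x1 + F2*x2 = F3*x3
F3 = F1 + F2 = 136 + 83 = 219 kg/hr
x3 = (F1*x1 + F2*x2)/F3
x3 = (136*0.55 + 83*0.6) / 219
x3 = 56.89%


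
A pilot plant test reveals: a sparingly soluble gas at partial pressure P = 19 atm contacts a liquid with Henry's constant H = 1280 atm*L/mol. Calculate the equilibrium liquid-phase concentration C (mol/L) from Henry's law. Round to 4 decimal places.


C = P / H
C = 19 / 1280
C = 0.0148 mol/L


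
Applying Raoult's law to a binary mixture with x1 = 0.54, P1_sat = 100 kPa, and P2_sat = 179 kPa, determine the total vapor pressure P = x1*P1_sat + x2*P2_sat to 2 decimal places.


P = x1*P1_sat + x2*P2_sat
x2 = 1 - x1 = 1 - 0.54 = 0.46
P = 0.54*100 + 0.46*179
P = 54.0 + 82.34
P = 136.34 kPa


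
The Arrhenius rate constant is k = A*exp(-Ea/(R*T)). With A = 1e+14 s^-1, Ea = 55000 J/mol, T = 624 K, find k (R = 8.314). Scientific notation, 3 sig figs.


k = A * exp(-Ea/(R*T))
k = 1e+14 * exp(-55000 / (8.314 * 624))
k = 1e+14 * exp(-10.601519)
k = 2.49e+09


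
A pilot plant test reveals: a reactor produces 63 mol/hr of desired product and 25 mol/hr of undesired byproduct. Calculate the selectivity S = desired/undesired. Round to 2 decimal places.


S = desired product rate / undesired product rate
S = 63 / 25
S = 2.52


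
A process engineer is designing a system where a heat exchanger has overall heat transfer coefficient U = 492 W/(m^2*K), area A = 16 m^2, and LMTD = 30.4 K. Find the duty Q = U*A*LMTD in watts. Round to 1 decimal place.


Q = U * A * LMTD
Q = 492 * 16 * 30.4
Q = 239308.8 W


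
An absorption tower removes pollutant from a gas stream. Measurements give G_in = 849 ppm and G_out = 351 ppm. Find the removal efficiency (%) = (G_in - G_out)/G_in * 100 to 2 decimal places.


Efficiency = (G_in - G_out) / G_in * 100%
Efficiency = (849 - 351) / 849 * 100
Efficiency = 498 / 849 * 100
Efficiency = 58.66%


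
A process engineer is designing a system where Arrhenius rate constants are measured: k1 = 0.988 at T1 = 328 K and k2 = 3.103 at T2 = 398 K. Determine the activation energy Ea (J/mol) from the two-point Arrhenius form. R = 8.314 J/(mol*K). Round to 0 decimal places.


Ea = R * ln(k2/k1) / (1/T1 - 1/T2)
ln(k2/k1) = ln(3.103/0.988) = 1.144442
1/T1 - 1/T2 = 1/328 - 1/398 = 0.000536217674
Ea = 8.314 * 1.144442 / 0.000536217674
Ea = 17744 J/mol


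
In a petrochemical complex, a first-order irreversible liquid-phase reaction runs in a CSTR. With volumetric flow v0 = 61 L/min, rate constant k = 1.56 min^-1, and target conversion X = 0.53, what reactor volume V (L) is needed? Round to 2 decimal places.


V = v0 * X / (k * (1 - X))
V = 61 * 0.53 / (1.56 * (1 - 0.53))
V = 32.33 / (1.56 * 0.47)
V = 32.33 / 0.7332
V = 44.09 L


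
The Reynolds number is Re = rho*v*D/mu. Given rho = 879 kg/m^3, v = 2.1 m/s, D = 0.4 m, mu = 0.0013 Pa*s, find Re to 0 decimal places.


Re = rho * v * D / mu
Re = 879 * 2.1 * 0.4 / 0.0013
Re = 738.36 / 0.0013
Re = 567969


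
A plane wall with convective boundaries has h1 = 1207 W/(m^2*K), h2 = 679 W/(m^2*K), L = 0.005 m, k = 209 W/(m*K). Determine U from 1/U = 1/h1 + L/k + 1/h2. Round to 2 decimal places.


1/U = 1/h1 + L/k + 1/h2
1/U = 1/1207 + 0.005/209 + 1/679
1/U = 0.0008285004 + 2.39234e-05 + 0.0014727541
1/U = 0.0023251779
U = 430.07 W/(m^2*K)


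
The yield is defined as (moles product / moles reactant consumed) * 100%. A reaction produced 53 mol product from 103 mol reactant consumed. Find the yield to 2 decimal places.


Yield = (moles product / moles consumed) * 100%
Yield = (53 / 103) * 100
Yield = 0.5146 * 100
Yield = 51.46%


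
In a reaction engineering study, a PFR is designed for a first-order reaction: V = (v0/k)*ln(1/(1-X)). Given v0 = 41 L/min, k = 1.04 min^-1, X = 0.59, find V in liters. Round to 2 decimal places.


V = (v0/k) * ln(1/(1-X))
V = (41/1.04) * ln(1/(1-0.59))
V = 39.423077 * ln(2.439024)
V = 39.423077 * 0.891598
V = 35.15 L


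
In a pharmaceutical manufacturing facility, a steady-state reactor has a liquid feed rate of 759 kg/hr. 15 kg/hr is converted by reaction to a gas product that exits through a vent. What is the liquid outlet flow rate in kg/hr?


Steady-state mass balance on the main outlet: F_out = F_in - F_removed
F_out = 759 - 15
F_out = 744 kg/hr


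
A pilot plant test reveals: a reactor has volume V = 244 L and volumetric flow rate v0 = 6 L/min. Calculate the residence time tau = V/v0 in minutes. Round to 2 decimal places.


tau = V / v0
tau = 244 / 6
tau = 40.67 min


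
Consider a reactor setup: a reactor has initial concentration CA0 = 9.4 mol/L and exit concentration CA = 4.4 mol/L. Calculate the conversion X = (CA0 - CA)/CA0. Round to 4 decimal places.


X = (CA0 - CA) / CA0
X = (9.4 - 4.4) / 9.4
X = 5.0 / 9.4
X = 0.5319


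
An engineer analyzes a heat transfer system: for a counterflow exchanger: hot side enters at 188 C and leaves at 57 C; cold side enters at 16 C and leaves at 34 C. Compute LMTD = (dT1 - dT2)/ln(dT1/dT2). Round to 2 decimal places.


dT1 = Th_in - Tc_out = 188 - 34 = 154
dT2 = Th_out - Tc_in = 57 - 16 = 41
LMTD = (dT1 - dT2) / ln(dT1/dT2)
LMTD = (154 - 41) / ln(154/41)
LMTD = 85.39 K


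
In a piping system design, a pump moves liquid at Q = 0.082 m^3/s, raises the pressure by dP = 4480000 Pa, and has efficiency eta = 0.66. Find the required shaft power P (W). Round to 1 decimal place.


P = Q * dP / eta
P = 0.082 * 4480000 / 0.66
P = 367360.0 / 0.66
P = 556606.1 W


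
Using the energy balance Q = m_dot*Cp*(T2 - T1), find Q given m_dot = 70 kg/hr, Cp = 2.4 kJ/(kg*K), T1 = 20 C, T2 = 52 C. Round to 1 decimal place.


Q = m_dot * Cp * (T2 - T1)
Q = 70 * 2.4 * (52 - 20)
Q = 70 * 2.4 * 32
Q = 5376.0 kJ/hr


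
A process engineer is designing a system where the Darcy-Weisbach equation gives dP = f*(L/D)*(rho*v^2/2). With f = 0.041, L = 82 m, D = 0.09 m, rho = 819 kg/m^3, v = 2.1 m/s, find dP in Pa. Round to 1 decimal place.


dP = f * (L/D) * (rho*v^2/2)
dP = 0.041 * (82/0.09) * (819*2.1^2/2)
L/D = 911.11111111
rho*v^2/2 = 819*4.41/2 = 1805.895
dP = 0.041 * 911.11111111 * 1805.895
dP = 67460.2 Pa


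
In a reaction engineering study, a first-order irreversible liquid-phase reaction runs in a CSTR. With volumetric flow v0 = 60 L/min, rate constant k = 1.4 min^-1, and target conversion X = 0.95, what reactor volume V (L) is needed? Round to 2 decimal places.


V = v0 * X / (k * (1 - X))
V = 60 * 0.95 / (1.4 * (1 - 0.95))
V = 57.0 / (1.4 * 0.05)
V = 57.0 / 0.07
V = 814.29 L


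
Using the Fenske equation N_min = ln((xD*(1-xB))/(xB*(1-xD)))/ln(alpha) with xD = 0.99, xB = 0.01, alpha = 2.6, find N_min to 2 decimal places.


N_min = ln((xD*(1-xB))/(xB*(1-xD))) / ln(alpha)
Numerator inside ln: 0.9801 / 0.0001 = 9801.0
ln(9801.0) = 9.19024
ln(alpha) = ln(2.6) = 0.955511
N_min = 9.19024 / 0.955511 = 9.62


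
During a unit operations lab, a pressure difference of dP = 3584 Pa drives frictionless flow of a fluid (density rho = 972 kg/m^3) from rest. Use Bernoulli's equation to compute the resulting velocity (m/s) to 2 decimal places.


v = sqrt(2*dP/rho)
v = sqrt(2*3584/972)
v = sqrt(7.374486)
v = 2.72 m/s


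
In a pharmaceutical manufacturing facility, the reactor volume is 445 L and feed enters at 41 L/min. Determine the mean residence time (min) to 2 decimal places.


tau = V / v0
tau = 445 / 41
tau = 10.85 min


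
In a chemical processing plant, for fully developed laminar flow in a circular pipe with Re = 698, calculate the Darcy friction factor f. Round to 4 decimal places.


f = 64 / Re
f = 64 / 698
f = 0.0917


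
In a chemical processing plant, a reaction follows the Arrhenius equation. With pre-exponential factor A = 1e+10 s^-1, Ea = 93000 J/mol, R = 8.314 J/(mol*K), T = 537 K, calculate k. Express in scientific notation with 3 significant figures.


k = A * exp(-Ea/(R*T))
k = 1e+10 * exp(-93000 / (8.314 * 537))
k = 1e+10 * exp(-20.83045)
k = 8.98e+00


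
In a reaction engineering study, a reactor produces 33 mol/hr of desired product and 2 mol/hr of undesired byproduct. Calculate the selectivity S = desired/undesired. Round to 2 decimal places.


S = desired product rate / undesired product rate
S = 33 / 2
S = 16.50


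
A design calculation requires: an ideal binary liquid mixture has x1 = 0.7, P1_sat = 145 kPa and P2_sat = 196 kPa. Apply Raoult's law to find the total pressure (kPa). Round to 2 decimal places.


P = x1*P1_sat + x2*P2_sat
x2 = 1 - x1 = 1 - 0.7 = 0.3
P = 0.7*145 + 0.3*196
P = 101.5 + 58.8
P = 160.30 kPa


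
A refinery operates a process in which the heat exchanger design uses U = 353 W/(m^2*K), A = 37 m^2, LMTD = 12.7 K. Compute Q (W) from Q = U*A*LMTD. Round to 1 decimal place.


Q = U * A * LMTD
Q = 353 * 37 * 12.7
Q = 165874.7 W


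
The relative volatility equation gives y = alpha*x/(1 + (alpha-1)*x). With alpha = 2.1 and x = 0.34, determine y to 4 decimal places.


y = alpha*x / (1 + (alpha-1)*x)
y = 2.1*0.34 / (1 + (2.1-1)*0.34)
y = 0.714 / (1 + 0.374)
y = 0.714 / 1.374
y = 0.5197


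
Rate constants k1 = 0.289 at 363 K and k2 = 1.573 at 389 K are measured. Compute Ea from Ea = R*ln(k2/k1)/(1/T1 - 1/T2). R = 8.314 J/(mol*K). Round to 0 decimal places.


Ea = R * ln(k2/k1) / (1/T1 - 1/T2)
ln(k2/k1) = ln(1.573/0.289) = 1.6943132
1/T1 - 1/T2 = 1/363 - 1/389 = 0.000184126849
Ea = 8.314 * 1.6943132 / 0.000184126849
Ea = 76504 J/mol


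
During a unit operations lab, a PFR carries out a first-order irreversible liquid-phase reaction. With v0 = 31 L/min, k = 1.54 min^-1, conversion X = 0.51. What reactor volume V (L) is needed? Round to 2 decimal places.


V = (v0/k) * ln(1/(1-X))
V = (31/1.54) * ln(1/(1-0.51))
V = 20.12987 * ln(2.040816)
V = 20.12987 * 0.71335
V = 14.36 L


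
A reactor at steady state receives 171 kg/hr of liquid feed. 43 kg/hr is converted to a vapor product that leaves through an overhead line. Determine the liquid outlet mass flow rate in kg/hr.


Steady-state mass balance on the main outlet: F_out = F_in - F_removed
F_out = 171 - 43
F_out = 128 kg/hr


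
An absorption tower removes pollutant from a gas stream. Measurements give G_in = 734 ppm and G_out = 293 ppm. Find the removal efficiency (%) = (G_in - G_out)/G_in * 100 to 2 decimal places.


Efficiency = (G_in - G_out) / G_in * 100%
Efficiency = (734 - 293) / 734 * 100
Efficiency = 441 / 734 * 100
Efficiency = 60.08%


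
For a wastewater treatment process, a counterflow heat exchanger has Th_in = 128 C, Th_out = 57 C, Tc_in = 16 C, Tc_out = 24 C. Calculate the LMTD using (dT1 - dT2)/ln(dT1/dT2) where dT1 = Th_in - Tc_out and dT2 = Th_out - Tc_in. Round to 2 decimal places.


dT1 = Th_in - Tc_out = 128 - 24 = 104
dT2 = Th_out - Tc_in = 57 - 16 = 41
LMTD = (dT1 - dT2) / ln(dT1/dT2)
LMTD = (104 - 41) / ln(104/41)
LMTD = 67.68 K


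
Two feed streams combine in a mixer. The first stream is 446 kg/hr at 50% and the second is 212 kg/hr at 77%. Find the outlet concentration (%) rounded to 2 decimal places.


Mass balance on solute: F1*x1 + F2*x2 = F3*x3
F3 = F1 + F2 = 446 + 212 = 658 kg/hr
x3 = (F1*x1 + F2*x2)/F3
x3 = (446*0.5 + 212*0.77) / 658
x3 = 58.70%


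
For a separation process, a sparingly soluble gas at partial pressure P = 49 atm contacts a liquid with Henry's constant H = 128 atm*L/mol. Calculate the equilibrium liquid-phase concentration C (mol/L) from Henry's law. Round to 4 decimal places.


C = P / H
C = 49 / 128
C = 0.3828 mol/L


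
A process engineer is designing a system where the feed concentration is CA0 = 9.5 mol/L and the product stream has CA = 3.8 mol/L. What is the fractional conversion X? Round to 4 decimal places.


X = (CA0 - CA) / CA0
X = (9.5 - 3.8) / 9.5
X = 5.7 / 9.5
X = 0.6000


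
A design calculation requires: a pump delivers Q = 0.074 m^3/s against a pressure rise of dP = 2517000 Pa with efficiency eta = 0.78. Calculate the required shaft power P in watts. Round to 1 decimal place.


P = Q * dP / eta
P = 0.074 * 2517000 / 0.78
P = 186258.0 / 0.78
P = 238792.3 W


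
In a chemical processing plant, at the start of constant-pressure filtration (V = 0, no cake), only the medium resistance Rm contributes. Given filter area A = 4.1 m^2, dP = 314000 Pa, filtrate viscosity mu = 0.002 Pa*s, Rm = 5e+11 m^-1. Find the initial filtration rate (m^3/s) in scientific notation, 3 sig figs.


rate = A * dP / (mu * Rm)
rate = 4.1 * 314000 / (0.002 * 5e+11)
rate = 1287400.0 / 1.000e+09
rate = 1.29e-03 m^3/s


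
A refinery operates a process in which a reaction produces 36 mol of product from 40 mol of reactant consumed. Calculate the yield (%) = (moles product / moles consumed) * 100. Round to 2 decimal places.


Yield = (moles product / moles consumed) * 100%
Yield = (36 / 40) * 100
Yield = 0.9 * 100
Yield = 90.00%


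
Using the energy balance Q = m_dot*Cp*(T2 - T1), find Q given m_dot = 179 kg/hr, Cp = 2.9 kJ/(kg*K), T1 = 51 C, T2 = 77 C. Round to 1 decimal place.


Q = m_dot * Cp * (T2 - T1)
Q = 179 * 2.9 * (77 - 51)
Q = 179 * 2.9 * 26
Q = 13496.6 kJ/hr


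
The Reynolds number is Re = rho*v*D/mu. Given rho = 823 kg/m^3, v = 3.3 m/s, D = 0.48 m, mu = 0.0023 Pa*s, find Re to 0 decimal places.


Re = rho * v * D / mu
Re = 823 * 3.3 * 0.48 / 0.0023
Re = 1303.632 / 0.0023
Re = 566797


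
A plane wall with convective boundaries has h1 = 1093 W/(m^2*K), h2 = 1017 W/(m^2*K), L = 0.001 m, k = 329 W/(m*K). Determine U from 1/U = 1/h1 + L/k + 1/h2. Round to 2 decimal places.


1/U = 1/h1 + L/k + 1/h2
1/U = 1/1093 + 0.001/329 + 1/1017
1/U = 0.0009149131 + 3.0395e-06 + 0.0009832842
1/U = 0.0019012368
U = 525.97 W/(m^2*K)


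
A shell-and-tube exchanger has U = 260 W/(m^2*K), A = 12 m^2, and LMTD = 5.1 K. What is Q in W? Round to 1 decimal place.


Q = U * A * LMTD
Q = 260 * 12 * 5.1
Q = 15912.0 W


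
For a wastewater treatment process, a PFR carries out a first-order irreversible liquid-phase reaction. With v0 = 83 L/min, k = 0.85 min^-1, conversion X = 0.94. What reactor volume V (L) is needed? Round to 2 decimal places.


V = (v0/k) * ln(1/(1-X))
V = (83/0.85) * ln(1/(1-0.94))
V = 97.647059 * ln(16.666667)
V = 97.647059 * 2.813411
V = 274.72 L


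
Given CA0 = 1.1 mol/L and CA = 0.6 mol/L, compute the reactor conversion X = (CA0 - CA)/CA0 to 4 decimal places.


X = (CA0 - CA) / CA0
X = (1.1 - 0.6) / 1.1
X = 0.5 / 1.1
X = 0.4545


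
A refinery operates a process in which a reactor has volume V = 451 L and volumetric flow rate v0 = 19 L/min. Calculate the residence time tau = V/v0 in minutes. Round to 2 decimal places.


tau = V / v0
tau = 451 / 19
tau = 23.74 min


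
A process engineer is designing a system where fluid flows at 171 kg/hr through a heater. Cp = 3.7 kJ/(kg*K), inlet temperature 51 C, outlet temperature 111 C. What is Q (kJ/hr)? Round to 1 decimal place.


Q = m_dot * Cp * (T2 - T1)
Q = 171 * 3.7 * (111 - 51)
Q = 171 * 3.7 * 60
Q = 37962.0 kJ/hr


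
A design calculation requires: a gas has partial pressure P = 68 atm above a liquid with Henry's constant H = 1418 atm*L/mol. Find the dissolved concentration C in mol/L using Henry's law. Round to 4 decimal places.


C = P / H
C = 68 / 1418
C = 0.0480 mol/L


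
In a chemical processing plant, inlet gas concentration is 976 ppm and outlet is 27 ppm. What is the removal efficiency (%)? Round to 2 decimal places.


Efficiency = (G_in - G_out) / G_in * 100%
Efficiency = (976 - 27) / 976 * 100
Efficiency = 949 / 976 * 100
Efficiency = 97.23%


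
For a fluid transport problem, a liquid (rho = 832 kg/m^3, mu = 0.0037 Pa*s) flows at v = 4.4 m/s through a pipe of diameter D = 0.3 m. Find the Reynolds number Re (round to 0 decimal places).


Re = rho * v * D / mu
Re = 832 * 4.4 * 0.3 / 0.0037
Re = 1098.24 / 0.0037
Re = 296822


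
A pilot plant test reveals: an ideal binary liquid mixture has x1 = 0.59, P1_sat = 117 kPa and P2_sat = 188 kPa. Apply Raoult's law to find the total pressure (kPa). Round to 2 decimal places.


P = x1*P1_sat + x2*P2_sat
x2 = 1 - x1 = 1 - 0.59 = 0.41
P = 0.59*117 + 0.41*188
P = 69.03 + 77.08
P = 146.11 kPa


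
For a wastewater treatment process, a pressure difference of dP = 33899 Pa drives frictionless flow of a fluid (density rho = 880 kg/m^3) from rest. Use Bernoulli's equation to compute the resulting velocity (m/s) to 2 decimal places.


v = sqrt(2*dP/rho)
v = sqrt(2*33899/880)
v = sqrt(77.043182)
v = 8.78 m/s


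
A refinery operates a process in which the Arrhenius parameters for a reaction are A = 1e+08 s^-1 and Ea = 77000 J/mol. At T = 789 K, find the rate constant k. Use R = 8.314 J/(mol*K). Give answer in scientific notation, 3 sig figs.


k = A * exp(-Ea/(R*T))
k = 1e+08 * exp(-77000 / (8.314 * 789))
k = 1e+08 * exp(-11.738259)
k = 7.98e+02


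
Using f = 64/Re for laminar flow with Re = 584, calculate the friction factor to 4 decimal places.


f = 64 / Re
f = 64 / 584
f = 0.1096


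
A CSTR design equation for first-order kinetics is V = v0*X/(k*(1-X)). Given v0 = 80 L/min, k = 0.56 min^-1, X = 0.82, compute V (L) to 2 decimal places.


V = v0 * X / (k * (1 - X))
V = 80 * 0.82 / (0.56 * (1 - 0.82))
V = 65.6 / (0.56 * 0.18)
V = 65.6 / 0.1008
V = 650.79 L


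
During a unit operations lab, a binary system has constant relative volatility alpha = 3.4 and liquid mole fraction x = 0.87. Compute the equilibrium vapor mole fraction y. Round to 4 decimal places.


y = alpha*x / (1 + (alpha-1)*x)
y = 3.4*0.87 / (1 + (3.4-1)*0.87)
y = 2.958 / (1 + 2.088)
y = 2.958 / 3.088
y = 0.9579


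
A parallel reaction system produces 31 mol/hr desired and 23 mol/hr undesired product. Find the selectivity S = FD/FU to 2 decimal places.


S = desired product rate / undesired product rate
S = 31 / 23
S = 1.35


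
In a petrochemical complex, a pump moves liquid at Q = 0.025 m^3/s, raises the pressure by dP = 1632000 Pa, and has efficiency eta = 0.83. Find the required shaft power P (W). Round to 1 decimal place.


P = Q * dP / eta
P = 0.025 * 1632000 / 0.83
P = 40800.0 / 0.83
P = 49156.6 W


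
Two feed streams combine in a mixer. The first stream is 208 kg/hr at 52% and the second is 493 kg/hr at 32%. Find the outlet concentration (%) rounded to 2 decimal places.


Mass balance on solute: F1*x1 + F2*x2 = F3*x3
F3 = F1 + F2 = 208 + 493 = 701 kg/hr
x3 = (F1*x1 + F2*x2)/F3
x3 = (208*0.52 + 493*0.32) / 701
x3 = 37.93%


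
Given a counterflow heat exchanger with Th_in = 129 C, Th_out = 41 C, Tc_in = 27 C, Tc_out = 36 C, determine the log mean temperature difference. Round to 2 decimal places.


dT1 = Th_in - Tc_out = 129 - 36 = 93
dT2 = Th_out - Tc_in = 41 - 27 = 14
LMTD = (dT1 - dT2) / ln(dT1/dT2)
LMTD = (93 - 14) / ln(93/14)
LMTD = 41.72 K


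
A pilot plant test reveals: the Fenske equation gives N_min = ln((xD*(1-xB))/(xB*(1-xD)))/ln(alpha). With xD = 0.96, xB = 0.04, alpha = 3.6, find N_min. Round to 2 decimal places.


N_min = ln((xD*(1-xB))/(xB*(1-xD))) / ln(alpha)
Numerator inside ln: 0.9216 / 0.0016 = 576.0
ln(576.0) = 6.356108
ln(alpha) = ln(3.6) = 1.280934
N_min = 6.356108 / 1.280934 = 4.96


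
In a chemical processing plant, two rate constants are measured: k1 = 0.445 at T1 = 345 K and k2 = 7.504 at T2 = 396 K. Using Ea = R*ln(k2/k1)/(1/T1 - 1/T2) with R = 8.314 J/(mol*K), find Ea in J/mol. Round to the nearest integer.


Ea = R * ln(k2/k1) / (1/T1 - 1/T2)
ln(k2/k1) = ln(7.504/0.445) = 2.8251172
1/T1 - 1/T2 = 1/345 - 1/396 = 0.000373298199
Ea = 8.314 * 2.8251172 / 0.000373298199
Ea = 62920 J/mol
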